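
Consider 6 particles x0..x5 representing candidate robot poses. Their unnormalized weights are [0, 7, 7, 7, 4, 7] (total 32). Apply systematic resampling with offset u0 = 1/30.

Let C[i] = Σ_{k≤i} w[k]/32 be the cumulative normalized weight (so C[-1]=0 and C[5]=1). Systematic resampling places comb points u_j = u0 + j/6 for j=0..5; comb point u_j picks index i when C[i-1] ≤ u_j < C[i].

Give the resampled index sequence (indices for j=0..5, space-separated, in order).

1 1 2 3 4 5

C = [0, 7/32, 7/16, 21/32, 25/32, 1]
j=0: u_0=1/30 ∈ [0, 7/32) → index 1
j=1: u_1=1/5 ∈ [0, 7/32) → index 1
j=2: u_2=11/30 ∈ [7/32, 7/16) → index 2
j=3: u_3=8/15 ∈ [7/16, 21/32) → index 3
j=4: u_4=7/10 ∈ [21/32, 25/32) → index 4
j=5: u_5=13/15 ∈ [25/32, 1) → index 5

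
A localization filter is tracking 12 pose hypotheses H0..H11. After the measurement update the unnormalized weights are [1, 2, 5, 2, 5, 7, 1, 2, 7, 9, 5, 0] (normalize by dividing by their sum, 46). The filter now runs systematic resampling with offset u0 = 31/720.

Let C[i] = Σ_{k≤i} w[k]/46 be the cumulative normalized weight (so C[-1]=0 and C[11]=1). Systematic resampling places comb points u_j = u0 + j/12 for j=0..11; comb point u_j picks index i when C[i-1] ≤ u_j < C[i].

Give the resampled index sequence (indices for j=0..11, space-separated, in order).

C = [1/46, 3/46, 4/23, 5/23, 15/46, 11/23, 1/2, 25/46, 16/23, 41/46, 1, 1]
j=0: u_0=31/720 ∈ [1/46, 3/46) → index 1
j=1: u_1=91/720 ∈ [3/46, 4/23) → index 2
j=2: u_2=151/720 ∈ [4/23, 5/23) → index 3
j=3: u_3=211/720 ∈ [5/23, 15/46) → index 4
j=4: u_4=271/720 ∈ [15/46, 11/23) → index 5
j=5: u_5=331/720 ∈ [15/46, 11/23) → index 5
j=6: u_6=391/720 ∈ [1/2, 25/46) → index 7
j=7: u_7=451/720 ∈ [25/46, 16/23) → index 8
j=8: u_8=511/720 ∈ [16/23, 41/46) → index 9
j=9: u_9=571/720 ∈ [16/23, 41/46) → index 9
j=10: u_10=631/720 ∈ [16/23, 41/46) → index 9
j=11: u_11=691/720 ∈ [41/46, 1) → index 10

1 2 3 4 5 5 7 8 9 9 9 10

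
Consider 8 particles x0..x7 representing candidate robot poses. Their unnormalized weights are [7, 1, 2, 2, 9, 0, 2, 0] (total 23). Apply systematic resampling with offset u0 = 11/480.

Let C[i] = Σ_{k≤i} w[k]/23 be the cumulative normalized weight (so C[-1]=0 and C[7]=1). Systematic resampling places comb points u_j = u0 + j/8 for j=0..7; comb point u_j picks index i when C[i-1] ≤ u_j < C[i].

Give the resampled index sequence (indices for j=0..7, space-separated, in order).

C = [7/23, 8/23, 10/23, 12/23, 21/23, 21/23, 1, 1]
j=0: u_0=11/480 ∈ [0, 7/23) → index 0
j=1: u_1=71/480 ∈ [0, 7/23) → index 0
j=2: u_2=131/480 ∈ [0, 7/23) → index 0
j=3: u_3=191/480 ∈ [8/23, 10/23) → index 2
j=4: u_4=251/480 ∈ [12/23, 21/23) → index 4
j=5: u_5=311/480 ∈ [12/23, 21/23) → index 4
j=6: u_6=371/480 ∈ [12/23, 21/23) → index 4
j=7: u_7=431/480 ∈ [12/23, 21/23) → index 4

0 0 0 2 4 4 4 4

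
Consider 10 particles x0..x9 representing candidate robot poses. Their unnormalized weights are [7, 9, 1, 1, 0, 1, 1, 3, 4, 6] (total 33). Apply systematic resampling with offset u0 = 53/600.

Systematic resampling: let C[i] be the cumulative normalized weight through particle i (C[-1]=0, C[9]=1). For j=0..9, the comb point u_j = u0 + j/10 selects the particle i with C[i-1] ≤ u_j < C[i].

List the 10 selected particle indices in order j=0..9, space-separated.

C = [7/33, 16/33, 17/33, 6/11, 6/11, 19/33, 20/33, 23/33, 9/11, 1]
j=0: u_0=53/600 ∈ [0, 7/33) → index 0
j=1: u_1=113/600 ∈ [0, 7/33) → index 0
j=2: u_2=173/600 ∈ [7/33, 16/33) → index 1
j=3: u_3=233/600 ∈ [7/33, 16/33) → index 1
j=4: u_4=293/600 ∈ [16/33, 17/33) → index 2
j=5: u_5=353/600 ∈ [19/33, 20/33) → index 6
j=6: u_6=413/600 ∈ [20/33, 23/33) → index 7
j=7: u_7=473/600 ∈ [23/33, 9/11) → index 8
j=8: u_8=533/600 ∈ [9/11, 1) → index 9
j=9: u_9=593/600 ∈ [9/11, 1) → index 9

0 0 1 1 2 6 7 8 9 9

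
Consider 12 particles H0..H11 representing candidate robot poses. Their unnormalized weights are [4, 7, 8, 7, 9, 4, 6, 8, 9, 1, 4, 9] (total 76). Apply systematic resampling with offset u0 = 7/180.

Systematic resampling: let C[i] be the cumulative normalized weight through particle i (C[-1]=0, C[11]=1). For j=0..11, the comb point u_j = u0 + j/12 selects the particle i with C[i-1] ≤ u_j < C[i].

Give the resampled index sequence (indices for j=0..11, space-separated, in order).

C = [1/19, 11/76, 1/4, 13/38, 35/76, 39/76, 45/76, 53/76, 31/38, 63/76, 67/76, 1]
j=0: u_0=7/180 ∈ [0, 1/19) → index 0
j=1: u_1=11/90 ∈ [1/19, 11/76) → index 1
j=2: u_2=37/180 ∈ [11/76, 1/4) → index 2
j=3: u_3=13/45 ∈ [1/4, 13/38) → index 3
j=4: u_4=67/180 ∈ [13/38, 35/76) → index 4
j=5: u_5=41/90 ∈ [13/38, 35/76) → index 4
j=6: u_6=97/180 ∈ [39/76, 45/76) → index 6
j=7: u_7=28/45 ∈ [45/76, 53/76) → index 7
j=8: u_8=127/180 ∈ [53/76, 31/38) → index 8
j=9: u_9=71/90 ∈ [53/76, 31/38) → index 8
j=10: u_10=157/180 ∈ [63/76, 67/76) → index 10
j=11: u_11=43/45 ∈ [67/76, 1) → index 11

0 1 2 3 4 4 6 7 8 8 10 11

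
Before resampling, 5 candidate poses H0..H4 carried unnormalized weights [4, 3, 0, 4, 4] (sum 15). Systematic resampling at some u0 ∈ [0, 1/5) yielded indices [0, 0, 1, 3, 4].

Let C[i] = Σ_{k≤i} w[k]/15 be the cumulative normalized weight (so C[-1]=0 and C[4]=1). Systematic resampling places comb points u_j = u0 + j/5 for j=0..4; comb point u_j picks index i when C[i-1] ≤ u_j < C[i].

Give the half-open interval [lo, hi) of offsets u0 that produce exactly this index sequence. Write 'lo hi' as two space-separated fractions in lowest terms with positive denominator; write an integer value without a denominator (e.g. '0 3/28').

C = [4/15, 7/15, 7/15, 11/15, 1]
j=0 picked index 0: u0 ∈ [0, 4/15)
j=1 picked index 0: u0 ∈ [-1/5, 1/15)
j=2 picked index 1: u0 ∈ [-2/15, 1/15)
j=3 picked index 3: u0 ∈ [-2/15, 2/15)
j=4 picked index 4: u0 ∈ [-1/15, 1/5)
intersection: [0, 1/15)

0 1/15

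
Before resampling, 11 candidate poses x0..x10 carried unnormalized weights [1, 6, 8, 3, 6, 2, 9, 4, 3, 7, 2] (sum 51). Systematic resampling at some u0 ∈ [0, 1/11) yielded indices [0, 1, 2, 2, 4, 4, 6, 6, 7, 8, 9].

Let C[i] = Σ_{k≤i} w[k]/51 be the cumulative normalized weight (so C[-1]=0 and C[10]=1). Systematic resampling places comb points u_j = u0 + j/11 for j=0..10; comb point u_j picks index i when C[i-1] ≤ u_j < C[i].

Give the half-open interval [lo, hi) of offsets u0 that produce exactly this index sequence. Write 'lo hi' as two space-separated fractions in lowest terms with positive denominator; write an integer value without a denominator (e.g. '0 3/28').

C = [1/51, 7/51, 5/17, 6/17, 8/17, 26/51, 35/51, 13/17, 14/17, 49/51, 1]
j=0 picked index 0: u0 ∈ [0, 1/51)
j=1 picked index 1: u0 ∈ [-40/561, 26/561)
j=2 picked index 2: u0 ∈ [-25/561, 21/187)
j=3 picked index 2: u0 ∈ [-76/561, 4/187)
j=4 picked index 4: u0 ∈ [-2/187, 20/187)
j=5 picked index 4: u0 ∈ [-19/187, 3/187)
j=6 picked index 6: u0 ∈ [-20/561, 79/561)
j=7 picked index 6: u0 ∈ [-71/561, 28/561)
j=8 picked index 7: u0 ∈ [-23/561, 7/187)
j=9 picked index 8: u0 ∈ [-10/187, 1/187)
j=10 picked index 9: u0 ∈ [-16/187, 29/561)
intersection: [0, 1/187)

0 1/187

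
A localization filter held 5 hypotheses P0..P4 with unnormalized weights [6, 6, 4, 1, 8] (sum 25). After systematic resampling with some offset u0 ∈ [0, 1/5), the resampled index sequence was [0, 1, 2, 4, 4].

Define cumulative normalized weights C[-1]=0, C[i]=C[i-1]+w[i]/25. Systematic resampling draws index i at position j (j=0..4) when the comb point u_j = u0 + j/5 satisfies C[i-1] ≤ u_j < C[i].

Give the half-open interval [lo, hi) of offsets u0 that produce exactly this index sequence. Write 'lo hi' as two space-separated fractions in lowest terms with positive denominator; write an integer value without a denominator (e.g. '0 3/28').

2/25 1/5

C = [6/25, 12/25, 16/25, 17/25, 1]
j=0 picked index 0: u0 ∈ [0, 6/25)
j=1 picked index 1: u0 ∈ [1/25, 7/25)
j=2 picked index 2: u0 ∈ [2/25, 6/25)
j=3 picked index 4: u0 ∈ [2/25, 2/5)
j=4 picked index 4: u0 ∈ [-3/25, 1/5)
intersection: [2/25, 1/5)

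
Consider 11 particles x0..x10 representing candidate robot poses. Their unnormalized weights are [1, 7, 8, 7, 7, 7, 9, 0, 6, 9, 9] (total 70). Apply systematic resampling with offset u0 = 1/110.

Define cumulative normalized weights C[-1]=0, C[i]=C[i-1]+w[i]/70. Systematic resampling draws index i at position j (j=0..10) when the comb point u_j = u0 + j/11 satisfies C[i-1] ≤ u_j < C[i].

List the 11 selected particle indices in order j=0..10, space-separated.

0 1 2 3 4 5 6 6 8 9 10

C = [1/70, 4/35, 8/35, 23/70, 3/7, 37/70, 23/35, 23/35, 26/35, 61/70, 1]
j=0: u_0=1/110 ∈ [0, 1/70) → index 0
j=1: u_1=1/10 ∈ [1/70, 4/35) → index 1
j=2: u_2=21/110 ∈ [4/35, 8/35) → index 2
j=3: u_3=31/110 ∈ [8/35, 23/70) → index 3
j=4: u_4=41/110 ∈ [23/70, 3/7) → index 4
j=5: u_5=51/110 ∈ [3/7, 37/70) → index 5
j=6: u_6=61/110 ∈ [37/70, 23/35) → index 6
j=7: u_7=71/110 ∈ [37/70, 23/35) → index 6
j=8: u_8=81/110 ∈ [23/35, 26/35) → index 8
j=9: u_9=91/110 ∈ [26/35, 61/70) → index 9
j=10: u_10=101/110 ∈ [61/70, 1) → index 10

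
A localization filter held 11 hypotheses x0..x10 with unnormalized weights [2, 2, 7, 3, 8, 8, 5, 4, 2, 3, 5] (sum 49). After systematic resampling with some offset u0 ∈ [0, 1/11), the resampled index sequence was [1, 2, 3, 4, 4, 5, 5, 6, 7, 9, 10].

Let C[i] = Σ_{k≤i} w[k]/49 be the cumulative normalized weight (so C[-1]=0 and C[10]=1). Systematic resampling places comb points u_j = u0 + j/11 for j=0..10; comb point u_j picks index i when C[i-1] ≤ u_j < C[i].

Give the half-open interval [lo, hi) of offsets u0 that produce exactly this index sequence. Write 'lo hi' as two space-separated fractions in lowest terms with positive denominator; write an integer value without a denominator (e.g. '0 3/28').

23/539 36/539

C = [2/49, 4/49, 11/49, 2/7, 22/49, 30/49, 5/7, 39/49, 41/49, 44/49, 1]
j=0 picked index 1: u0 ∈ [2/49, 4/49)
j=1 picked index 2: u0 ∈ [-5/539, 72/539)
j=2 picked index 3: u0 ∈ [23/539, 8/77)
j=3 picked index 4: u0 ∈ [1/77, 95/539)
j=4 picked index 4: u0 ∈ [-6/77, 46/539)
j=5 picked index 5: u0 ∈ [-3/539, 85/539)
j=6 picked index 5: u0 ∈ [-52/539, 36/539)
j=7 picked index 6: u0 ∈ [-13/539, 6/77)
j=8 picked index 7: u0 ∈ [-1/77, 37/539)
j=9 picked index 9: u0 ∈ [10/539, 43/539)
j=10 picked index 10: u0 ∈ [-6/539, 1/11)
intersection: [23/539, 36/539)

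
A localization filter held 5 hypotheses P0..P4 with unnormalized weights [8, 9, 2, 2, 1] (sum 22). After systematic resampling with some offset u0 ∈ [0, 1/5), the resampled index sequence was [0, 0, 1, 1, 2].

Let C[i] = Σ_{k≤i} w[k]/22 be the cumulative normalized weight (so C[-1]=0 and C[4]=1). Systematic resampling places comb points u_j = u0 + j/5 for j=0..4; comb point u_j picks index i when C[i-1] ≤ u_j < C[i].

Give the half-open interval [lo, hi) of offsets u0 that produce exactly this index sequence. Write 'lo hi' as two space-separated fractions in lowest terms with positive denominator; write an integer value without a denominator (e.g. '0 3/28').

C = [4/11, 17/22, 19/22, 21/22, 1]
j=0 picked index 0: u0 ∈ [0, 4/11)
j=1 picked index 0: u0 ∈ [-1/5, 9/55)
j=2 picked index 1: u0 ∈ [-2/55, 41/110)
j=3 picked index 1: u0 ∈ [-13/55, 19/110)
j=4 picked index 2: u0 ∈ [-3/110, 7/110)
intersection: [0, 7/110)

0 7/110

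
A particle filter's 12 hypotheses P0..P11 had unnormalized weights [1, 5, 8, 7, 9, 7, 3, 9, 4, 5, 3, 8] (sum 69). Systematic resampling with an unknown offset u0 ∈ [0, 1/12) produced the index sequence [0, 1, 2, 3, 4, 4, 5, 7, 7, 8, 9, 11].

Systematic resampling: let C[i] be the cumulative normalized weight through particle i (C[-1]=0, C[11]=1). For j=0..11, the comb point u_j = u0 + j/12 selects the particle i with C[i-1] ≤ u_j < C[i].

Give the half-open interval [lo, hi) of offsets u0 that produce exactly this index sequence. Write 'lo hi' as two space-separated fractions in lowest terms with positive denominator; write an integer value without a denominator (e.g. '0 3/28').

C = [1/69, 2/23, 14/69, 7/23, 10/23, 37/69, 40/69, 49/69, 53/69, 58/69, 61/69, 1]
j=0 picked index 0: u0 ∈ [0, 1/69)
j=1 picked index 1: u0 ∈ [-19/276, 1/276)
j=2 picked index 2: u0 ∈ [-11/138, 5/138)
j=3 picked index 3: u0 ∈ [-13/276, 5/92)
j=4 picked index 4: u0 ∈ [-2/69, 7/69)
j=5 picked index 4: u0 ∈ [-31/276, 5/276)
j=6 picked index 5: u0 ∈ [-3/46, 5/138)
j=7 picked index 7: u0 ∈ [-1/276, 35/276)
j=8 picked index 7: u0 ∈ [-2/23, 1/23)
j=9 picked index 8: u0 ∈ [-11/276, 5/276)
j=10 picked index 9: u0 ∈ [-3/46, 1/138)
j=11 picked index 11: u0 ∈ [-3/92, 1/12)
intersection: [0, 1/276)

0 1/276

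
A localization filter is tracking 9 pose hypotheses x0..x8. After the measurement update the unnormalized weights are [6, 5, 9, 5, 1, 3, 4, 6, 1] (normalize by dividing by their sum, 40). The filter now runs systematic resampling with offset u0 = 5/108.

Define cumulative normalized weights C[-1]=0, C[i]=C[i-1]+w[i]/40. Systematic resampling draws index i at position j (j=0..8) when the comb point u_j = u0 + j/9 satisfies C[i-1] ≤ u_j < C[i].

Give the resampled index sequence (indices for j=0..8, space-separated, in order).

0 1 1 2 2 3 5 6 7

C = [3/20, 11/40, 1/2, 5/8, 13/20, 29/40, 33/40, 39/40, 1]
j=0: u_0=5/108 ∈ [0, 3/20) → index 0
j=1: u_1=17/108 ∈ [3/20, 11/40) → index 1
j=2: u_2=29/108 ∈ [3/20, 11/40) → index 1
j=3: u_3=41/108 ∈ [11/40, 1/2) → index 2
j=4: u_4=53/108 ∈ [11/40, 1/2) → index 2
j=5: u_5=65/108 ∈ [1/2, 5/8) → index 3
j=6: u_6=77/108 ∈ [13/20, 29/40) → index 5
j=7: u_7=89/108 ∈ [29/40, 33/40) → index 6
j=8: u_8=101/108 ∈ [33/40, 39/40) → index 7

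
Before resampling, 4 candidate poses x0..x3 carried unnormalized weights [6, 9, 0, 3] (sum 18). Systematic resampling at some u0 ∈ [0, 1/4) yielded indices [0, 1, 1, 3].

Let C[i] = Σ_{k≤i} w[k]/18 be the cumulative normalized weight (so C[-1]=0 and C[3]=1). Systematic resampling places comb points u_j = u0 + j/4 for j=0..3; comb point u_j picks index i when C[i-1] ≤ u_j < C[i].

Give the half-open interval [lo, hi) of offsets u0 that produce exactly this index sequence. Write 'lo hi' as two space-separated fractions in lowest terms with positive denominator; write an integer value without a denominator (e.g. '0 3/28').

1/12 1/4

C = [1/3, 5/6, 5/6, 1]
j=0 picked index 0: u0 ∈ [0, 1/3)
j=1 picked index 1: u0 ∈ [1/12, 7/12)
j=2 picked index 1: u0 ∈ [-1/6, 1/3)
j=3 picked index 3: u0 ∈ [1/12, 1/4)
intersection: [1/12, 1/4)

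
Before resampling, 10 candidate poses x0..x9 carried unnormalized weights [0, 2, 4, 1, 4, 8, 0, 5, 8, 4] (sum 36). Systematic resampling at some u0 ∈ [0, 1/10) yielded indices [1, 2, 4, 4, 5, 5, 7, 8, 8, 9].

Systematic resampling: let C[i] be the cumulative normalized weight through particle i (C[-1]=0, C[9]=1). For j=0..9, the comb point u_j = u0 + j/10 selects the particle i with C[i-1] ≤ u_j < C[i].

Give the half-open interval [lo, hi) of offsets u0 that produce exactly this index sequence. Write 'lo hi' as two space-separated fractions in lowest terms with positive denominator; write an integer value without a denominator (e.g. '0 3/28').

0 1/180

C = [0, 1/18, 1/6, 7/36, 11/36, 19/36, 19/36, 2/3, 8/9, 1]
j=0 picked index 1: u0 ∈ [0, 1/18)
j=1 picked index 2: u0 ∈ [-2/45, 1/15)
j=2 picked index 4: u0 ∈ [-1/180, 19/180)
j=3 picked index 4: u0 ∈ [-19/180, 1/180)
j=4 picked index 5: u0 ∈ [-17/180, 23/180)
j=5 picked index 5: u0 ∈ [-7/36, 1/36)
j=6 picked index 7: u0 ∈ [-13/180, 1/15)
j=7 picked index 8: u0 ∈ [-1/30, 17/90)
j=8 picked index 8: u0 ∈ [-2/15, 4/45)
j=9 picked index 9: u0 ∈ [-1/90, 1/10)
intersection: [0, 1/180)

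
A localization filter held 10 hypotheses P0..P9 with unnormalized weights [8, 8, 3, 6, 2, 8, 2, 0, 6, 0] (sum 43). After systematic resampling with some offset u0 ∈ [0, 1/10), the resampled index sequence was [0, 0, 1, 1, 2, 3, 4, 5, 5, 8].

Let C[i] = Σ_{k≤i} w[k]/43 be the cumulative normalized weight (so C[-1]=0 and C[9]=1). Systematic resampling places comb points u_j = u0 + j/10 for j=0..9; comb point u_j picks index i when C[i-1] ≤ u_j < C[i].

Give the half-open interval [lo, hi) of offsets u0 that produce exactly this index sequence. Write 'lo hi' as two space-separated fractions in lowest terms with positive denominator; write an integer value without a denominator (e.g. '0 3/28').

0 3/215

C = [8/43, 16/43, 19/43, 25/43, 27/43, 35/43, 37/43, 37/43, 1, 1]
j=0 picked index 0: u0 ∈ [0, 8/43)
j=1 picked index 0: u0 ∈ [-1/10, 37/430)
j=2 picked index 1: u0 ∈ [-3/215, 37/215)
j=3 picked index 1: u0 ∈ [-49/430, 31/430)
j=4 picked index 2: u0 ∈ [-6/215, 9/215)
j=5 picked index 3: u0 ∈ [-5/86, 7/86)
j=6 picked index 4: u0 ∈ [-4/215, 6/215)
j=7 picked index 5: u0 ∈ [-31/430, 49/430)
j=8 picked index 5: u0 ∈ [-37/215, 3/215)
j=9 picked index 8: u0 ∈ [-17/430, 1/10)
intersection: [0, 3/215)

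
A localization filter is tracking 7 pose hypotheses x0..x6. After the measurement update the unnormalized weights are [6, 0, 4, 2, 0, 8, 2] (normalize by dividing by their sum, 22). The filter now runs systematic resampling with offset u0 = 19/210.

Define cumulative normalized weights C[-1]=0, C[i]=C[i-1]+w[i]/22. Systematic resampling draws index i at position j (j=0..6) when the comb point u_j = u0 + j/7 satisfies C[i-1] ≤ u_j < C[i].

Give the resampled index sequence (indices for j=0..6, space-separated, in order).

0 0 2 3 5 5 6

C = [3/11, 3/11, 5/11, 6/11, 6/11, 10/11, 1]
j=0: u_0=19/210 ∈ [0, 3/11) → index 0
j=1: u_1=7/30 ∈ [0, 3/11) → index 0
j=2: u_2=79/210 ∈ [3/11, 5/11) → index 2
j=3: u_3=109/210 ∈ [5/11, 6/11) → index 3
j=4: u_4=139/210 ∈ [6/11, 10/11) → index 5
j=5: u_5=169/210 ∈ [6/11, 10/11) → index 5
j=6: u_6=199/210 ∈ [10/11, 1) → index 6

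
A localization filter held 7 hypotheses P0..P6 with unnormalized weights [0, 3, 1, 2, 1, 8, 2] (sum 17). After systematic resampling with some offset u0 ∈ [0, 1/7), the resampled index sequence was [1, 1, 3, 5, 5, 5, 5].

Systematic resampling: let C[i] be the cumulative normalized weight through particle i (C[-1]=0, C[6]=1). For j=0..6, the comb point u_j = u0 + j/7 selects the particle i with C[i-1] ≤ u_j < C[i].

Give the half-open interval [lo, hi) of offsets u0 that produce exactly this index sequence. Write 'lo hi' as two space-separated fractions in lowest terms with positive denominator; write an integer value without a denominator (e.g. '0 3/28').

C = [0, 3/17, 4/17, 6/17, 7/17, 15/17, 1]
j=0 picked index 1: u0 ∈ [0, 3/17)
j=1 picked index 1: u0 ∈ [-1/7, 4/119)
j=2 picked index 3: u0 ∈ [-6/119, 8/119)
j=3 picked index 5: u0 ∈ [-2/119, 54/119)
j=4 picked index 5: u0 ∈ [-19/119, 37/119)
j=5 picked index 5: u0 ∈ [-36/119, 20/119)
j=6 picked index 5: u0 ∈ [-53/119, 3/119)
intersection: [0, 3/119)

0 3/119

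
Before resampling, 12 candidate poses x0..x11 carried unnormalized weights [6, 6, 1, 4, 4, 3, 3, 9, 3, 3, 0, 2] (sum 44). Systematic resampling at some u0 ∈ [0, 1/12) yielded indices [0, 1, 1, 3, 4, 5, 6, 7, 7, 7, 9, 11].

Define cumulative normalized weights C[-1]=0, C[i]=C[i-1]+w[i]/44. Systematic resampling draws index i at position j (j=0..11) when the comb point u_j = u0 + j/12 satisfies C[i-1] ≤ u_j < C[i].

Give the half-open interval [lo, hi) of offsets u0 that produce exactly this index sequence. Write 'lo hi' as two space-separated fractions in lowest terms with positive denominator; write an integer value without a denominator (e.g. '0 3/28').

2/33 3/44

C = [3/22, 3/11, 13/44, 17/44, 21/44, 6/11, 27/44, 9/11, 39/44, 21/22, 21/22, 1]
j=0 picked index 0: u0 ∈ [0, 3/22)
j=1 picked index 1: u0 ∈ [7/132, 25/132)
j=2 picked index 1: u0 ∈ [-1/33, 7/66)
j=3 picked index 3: u0 ∈ [1/22, 3/22)
j=4 picked index 4: u0 ∈ [7/132, 19/132)
j=5 picked index 5: u0 ∈ [2/33, 17/132)
j=6 picked index 6: u0 ∈ [1/22, 5/44)
j=7 picked index 7: u0 ∈ [1/33, 31/132)
j=8 picked index 7: u0 ∈ [-7/132, 5/33)
j=9 picked index 7: u0 ∈ [-3/22, 3/44)
j=10 picked index 9: u0 ∈ [7/132, 4/33)
j=11 picked index 11: u0 ∈ [5/132, 1/12)
intersection: [2/33, 3/44)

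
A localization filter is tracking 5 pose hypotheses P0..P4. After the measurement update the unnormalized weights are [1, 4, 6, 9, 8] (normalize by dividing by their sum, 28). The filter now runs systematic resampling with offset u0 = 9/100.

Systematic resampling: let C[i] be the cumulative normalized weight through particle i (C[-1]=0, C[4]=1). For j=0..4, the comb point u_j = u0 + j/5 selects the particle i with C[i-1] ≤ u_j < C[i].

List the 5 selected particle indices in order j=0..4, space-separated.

C = [1/28, 5/28, 11/28, 5/7, 1]
j=0: u_0=9/100 ∈ [1/28, 5/28) → index 1
j=1: u_1=29/100 ∈ [5/28, 11/28) → index 2
j=2: u_2=49/100 ∈ [11/28, 5/7) → index 3
j=3: u_3=69/100 ∈ [11/28, 5/7) → index 3
j=4: u_4=89/100 ∈ [5/7, 1) → index 4

1 2 3 3 4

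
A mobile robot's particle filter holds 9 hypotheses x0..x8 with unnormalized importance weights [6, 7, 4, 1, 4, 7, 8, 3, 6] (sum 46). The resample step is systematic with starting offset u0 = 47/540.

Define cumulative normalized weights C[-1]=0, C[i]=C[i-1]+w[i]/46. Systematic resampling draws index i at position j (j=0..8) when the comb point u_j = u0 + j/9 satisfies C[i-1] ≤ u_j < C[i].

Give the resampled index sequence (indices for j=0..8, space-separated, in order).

C = [3/23, 13/46, 17/46, 9/23, 11/23, 29/46, 37/46, 20/23, 1]
j=0: u_0=47/540 ∈ [0, 3/23) → index 0
j=1: u_1=107/540 ∈ [3/23, 13/46) → index 1
j=2: u_2=167/540 ∈ [13/46, 17/46) → index 2
j=3: u_3=227/540 ∈ [9/23, 11/23) → index 4
j=4: u_4=287/540 ∈ [11/23, 29/46) → index 5
j=5: u_5=347/540 ∈ [29/46, 37/46) → index 6
j=6: u_6=407/540 ∈ [29/46, 37/46) → index 6
j=7: u_7=467/540 ∈ [37/46, 20/23) → index 7
j=8: u_8=527/540 ∈ [20/23, 1) → index 8

0 1 2 4 5 6 6 7 8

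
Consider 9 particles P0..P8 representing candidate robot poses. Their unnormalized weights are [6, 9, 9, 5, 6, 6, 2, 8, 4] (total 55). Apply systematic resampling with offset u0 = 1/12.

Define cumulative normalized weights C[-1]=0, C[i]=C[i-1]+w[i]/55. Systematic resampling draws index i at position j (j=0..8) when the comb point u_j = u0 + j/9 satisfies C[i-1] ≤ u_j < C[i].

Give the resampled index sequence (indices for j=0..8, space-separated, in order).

0 1 2 2 4 5 6 7 8

C = [6/55, 3/11, 24/55, 29/55, 7/11, 41/55, 43/55, 51/55, 1]
j=0: u_0=1/12 ∈ [0, 6/55) → index 0
j=1: u_1=7/36 ∈ [6/55, 3/11) → index 1
j=2: u_2=11/36 ∈ [3/11, 24/55) → index 2
j=3: u_3=5/12 ∈ [3/11, 24/55) → index 2
j=4: u_4=19/36 ∈ [29/55, 7/11) → index 4
j=5: u_5=23/36 ∈ [7/11, 41/55) → index 5
j=6: u_6=3/4 ∈ [41/55, 43/55) → index 6
j=7: u_7=31/36 ∈ [43/55, 51/55) → index 7
j=8: u_8=35/36 ∈ [51/55, 1) → index 8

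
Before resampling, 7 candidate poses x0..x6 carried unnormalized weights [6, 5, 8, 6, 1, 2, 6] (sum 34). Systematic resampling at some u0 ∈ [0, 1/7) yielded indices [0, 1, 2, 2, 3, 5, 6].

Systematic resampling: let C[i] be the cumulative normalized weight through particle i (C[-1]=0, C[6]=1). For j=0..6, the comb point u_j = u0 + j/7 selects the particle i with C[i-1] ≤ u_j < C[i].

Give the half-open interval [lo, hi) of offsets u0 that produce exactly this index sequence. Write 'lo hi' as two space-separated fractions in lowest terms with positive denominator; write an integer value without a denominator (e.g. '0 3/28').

6/119 13/119

C = [3/17, 11/34, 19/34, 25/34, 13/17, 14/17, 1]
j=0 picked index 0: u0 ∈ [0, 3/17)
j=1 picked index 1: u0 ∈ [4/119, 43/238)
j=2 picked index 2: u0 ∈ [9/238, 65/238)
j=3 picked index 2: u0 ∈ [-25/238, 31/238)
j=4 picked index 3: u0 ∈ [-3/238, 39/238)
j=5 picked index 5: u0 ∈ [6/119, 13/119)
j=6 picked index 6: u0 ∈ [-4/119, 1/7)
intersection: [6/119, 13/119)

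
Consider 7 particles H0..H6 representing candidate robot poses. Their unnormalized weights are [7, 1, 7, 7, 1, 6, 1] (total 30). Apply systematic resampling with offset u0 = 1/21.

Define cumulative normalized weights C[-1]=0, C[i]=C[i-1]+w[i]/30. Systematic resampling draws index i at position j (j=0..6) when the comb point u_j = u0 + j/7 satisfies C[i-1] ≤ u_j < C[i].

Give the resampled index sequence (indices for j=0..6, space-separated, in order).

0 0 2 2 3 4 5

C = [7/30, 4/15, 1/2, 11/15, 23/30, 29/30, 1]
j=0: u_0=1/21 ∈ [0, 7/30) → index 0
j=1: u_1=4/21 ∈ [0, 7/30) → index 0
j=2: u_2=1/3 ∈ [4/15, 1/2) → index 2
j=3: u_3=10/21 ∈ [4/15, 1/2) → index 2
j=4: u_4=13/21 ∈ [1/2, 11/15) → index 3
j=5: u_5=16/21 ∈ [11/15, 23/30) → index 4
j=6: u_6=19/21 ∈ [23/30, 29/30) → index 5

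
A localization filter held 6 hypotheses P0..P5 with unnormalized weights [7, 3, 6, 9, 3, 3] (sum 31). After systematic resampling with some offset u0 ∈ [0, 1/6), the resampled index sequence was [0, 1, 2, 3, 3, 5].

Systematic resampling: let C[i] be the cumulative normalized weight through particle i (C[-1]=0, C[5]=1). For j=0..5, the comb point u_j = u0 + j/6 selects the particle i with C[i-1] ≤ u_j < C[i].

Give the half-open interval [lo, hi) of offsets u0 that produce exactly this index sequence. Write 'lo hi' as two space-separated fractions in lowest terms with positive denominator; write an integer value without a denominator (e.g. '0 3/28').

13/186 13/93

C = [7/31, 10/31, 16/31, 25/31, 28/31, 1]
j=0 picked index 0: u0 ∈ [0, 7/31)
j=1 picked index 1: u0 ∈ [11/186, 29/186)
j=2 picked index 2: u0 ∈ [-1/93, 17/93)
j=3 picked index 3: u0 ∈ [1/62, 19/62)
j=4 picked index 3: u0 ∈ [-14/93, 13/93)
j=5 picked index 5: u0 ∈ [13/186, 1/6)
intersection: [13/186, 13/93)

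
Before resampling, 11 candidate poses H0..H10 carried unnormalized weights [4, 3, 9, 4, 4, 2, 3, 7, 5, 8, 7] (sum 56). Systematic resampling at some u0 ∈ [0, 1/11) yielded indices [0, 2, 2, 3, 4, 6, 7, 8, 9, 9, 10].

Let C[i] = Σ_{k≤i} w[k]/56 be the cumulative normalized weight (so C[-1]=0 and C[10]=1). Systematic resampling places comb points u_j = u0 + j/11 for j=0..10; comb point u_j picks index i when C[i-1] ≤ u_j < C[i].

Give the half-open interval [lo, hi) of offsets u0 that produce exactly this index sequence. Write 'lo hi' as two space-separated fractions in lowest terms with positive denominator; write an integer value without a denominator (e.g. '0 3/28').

3/88 5/88

C = [1/14, 1/8, 2/7, 5/14, 3/7, 13/28, 29/56, 9/14, 41/56, 7/8, 1]
j=0 picked index 0: u0 ∈ [0, 1/14)
j=1 picked index 2: u0 ∈ [3/88, 15/77)
j=2 picked index 2: u0 ∈ [-5/88, 8/77)
j=3 picked index 3: u0 ∈ [1/77, 13/154)
j=4 picked index 4: u0 ∈ [-1/154, 5/77)
j=5 picked index 6: u0 ∈ [3/308, 39/616)
j=6 picked index 7: u0 ∈ [-17/616, 15/154)
j=7 picked index 8: u0 ∈ [1/154, 59/616)
j=8 picked index 9: u0 ∈ [3/616, 13/88)
j=9 picked index 9: u0 ∈ [-53/616, 5/88)
j=10 picked index 10: u0 ∈ [-3/88, 1/11)
intersection: [3/88, 5/88)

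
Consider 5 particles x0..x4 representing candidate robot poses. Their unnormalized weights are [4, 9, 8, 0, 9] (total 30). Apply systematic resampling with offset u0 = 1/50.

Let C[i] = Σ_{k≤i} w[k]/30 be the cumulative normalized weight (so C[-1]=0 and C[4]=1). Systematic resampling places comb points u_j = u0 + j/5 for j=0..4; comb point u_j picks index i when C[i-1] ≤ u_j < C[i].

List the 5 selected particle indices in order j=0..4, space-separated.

C = [2/15, 13/30, 7/10, 7/10, 1]
j=0: u_0=1/50 ∈ [0, 2/15) → index 0
j=1: u_1=11/50 ∈ [2/15, 13/30) → index 1
j=2: u_2=21/50 ∈ [2/15, 13/30) → index 1
j=3: u_3=31/50 ∈ [13/30, 7/10) → index 2
j=4: u_4=41/50 ∈ [7/10, 1) → index 4

0 1 1 2 4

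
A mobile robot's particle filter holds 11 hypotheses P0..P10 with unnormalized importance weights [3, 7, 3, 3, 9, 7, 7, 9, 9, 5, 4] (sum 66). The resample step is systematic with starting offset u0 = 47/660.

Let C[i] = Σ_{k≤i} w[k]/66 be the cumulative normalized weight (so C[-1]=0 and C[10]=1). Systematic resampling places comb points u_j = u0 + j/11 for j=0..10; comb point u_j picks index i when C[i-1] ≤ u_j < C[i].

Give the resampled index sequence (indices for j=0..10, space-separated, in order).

C = [1/22, 5/33, 13/66, 8/33, 25/66, 16/33, 13/22, 8/11, 19/22, 31/33, 1]
j=0: u_0=47/660 ∈ [1/22, 5/33) → index 1
j=1: u_1=107/660 ∈ [5/33, 13/66) → index 2
j=2: u_2=167/660 ∈ [8/33, 25/66) → index 4
j=3: u_3=227/660 ∈ [8/33, 25/66) → index 4
j=4: u_4=287/660 ∈ [25/66, 16/33) → index 5
j=5: u_5=347/660 ∈ [16/33, 13/22) → index 6
j=6: u_6=37/60 ∈ [13/22, 8/11) → index 7
j=7: u_7=467/660 ∈ [13/22, 8/11) → index 7
j=8: u_8=527/660 ∈ [8/11, 19/22) → index 8
j=9: u_9=587/660 ∈ [19/22, 31/33) → index 9
j=10: u_10=647/660 ∈ [31/33, 1) → index 10

1 2 4 4 5 6 7 7 8 9 10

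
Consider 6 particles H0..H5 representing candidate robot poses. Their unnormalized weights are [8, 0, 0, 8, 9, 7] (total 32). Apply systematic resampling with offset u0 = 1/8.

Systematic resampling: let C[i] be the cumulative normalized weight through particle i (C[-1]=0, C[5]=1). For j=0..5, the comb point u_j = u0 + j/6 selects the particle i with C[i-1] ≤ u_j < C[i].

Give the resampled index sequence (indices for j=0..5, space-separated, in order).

C = [1/4, 1/4, 1/4, 1/2, 25/32, 1]
j=0: u_0=1/8 ∈ [0, 1/4) → index 0
j=1: u_1=7/24 ∈ [1/4, 1/2) → index 3
j=2: u_2=11/24 ∈ [1/4, 1/2) → index 3
j=3: u_3=5/8 ∈ [1/2, 25/32) → index 4
j=4: u_4=19/24 ∈ [25/32, 1) → index 5
j=5: u_5=23/24 ∈ [25/32, 1) → index 5

0 3 3 4 5 5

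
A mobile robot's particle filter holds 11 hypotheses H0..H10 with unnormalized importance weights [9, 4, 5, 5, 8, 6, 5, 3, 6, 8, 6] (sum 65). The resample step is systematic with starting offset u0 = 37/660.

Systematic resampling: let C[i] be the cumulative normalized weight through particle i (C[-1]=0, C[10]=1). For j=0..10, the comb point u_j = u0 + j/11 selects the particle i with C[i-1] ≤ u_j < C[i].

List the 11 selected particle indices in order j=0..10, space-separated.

0 1 2 3 4 5 6 8 8 9 10

C = [9/65, 1/5, 18/65, 23/65, 31/65, 37/65, 42/65, 9/13, 51/65, 59/65, 1]
j=0: u_0=37/660 ∈ [0, 9/65) → index 0
j=1: u_1=97/660 ∈ [9/65, 1/5) → index 1
j=2: u_2=157/660 ∈ [1/5, 18/65) → index 2
j=3: u_3=217/660 ∈ [18/65, 23/65) → index 3
j=4: u_4=277/660 ∈ [23/65, 31/65) → index 4
j=5: u_5=337/660 ∈ [31/65, 37/65) → index 5
j=6: u_6=397/660 ∈ [37/65, 42/65) → index 6
j=7: u_7=457/660 ∈ [9/13, 51/65) → index 8
j=8: u_8=47/60 ∈ [9/13, 51/65) → index 8
j=9: u_9=577/660 ∈ [51/65, 59/65) → index 9
j=10: u_10=637/660 ∈ [59/65, 1) → index 10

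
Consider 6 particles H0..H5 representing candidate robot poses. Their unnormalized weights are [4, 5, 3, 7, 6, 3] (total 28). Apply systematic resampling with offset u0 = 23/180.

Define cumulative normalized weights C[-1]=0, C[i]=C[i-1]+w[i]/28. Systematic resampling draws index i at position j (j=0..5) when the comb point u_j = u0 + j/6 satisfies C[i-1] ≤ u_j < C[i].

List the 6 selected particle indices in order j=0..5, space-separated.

C = [1/7, 9/28, 3/7, 19/28, 25/28, 1]
j=0: u_0=23/180 ∈ [0, 1/7) → index 0
j=1: u_1=53/180 ∈ [1/7, 9/28) → index 1
j=2: u_2=83/180 ∈ [3/7, 19/28) → index 3
j=3: u_3=113/180 ∈ [3/7, 19/28) → index 3
j=4: u_4=143/180 ∈ [19/28, 25/28) → index 4
j=5: u_5=173/180 ∈ [25/28, 1) → index 5

0 1 3 3 4 5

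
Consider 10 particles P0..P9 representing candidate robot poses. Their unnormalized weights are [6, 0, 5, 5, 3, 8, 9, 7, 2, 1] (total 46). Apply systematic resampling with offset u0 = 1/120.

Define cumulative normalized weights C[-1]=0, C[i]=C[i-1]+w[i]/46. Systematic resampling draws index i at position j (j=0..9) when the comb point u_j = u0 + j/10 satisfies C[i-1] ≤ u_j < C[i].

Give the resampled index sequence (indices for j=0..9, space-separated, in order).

0 0 2 3 4 5 6 6 7 7

C = [3/23, 3/23, 11/46, 8/23, 19/46, 27/46, 18/23, 43/46, 45/46, 1]
j=0: u_0=1/120 ∈ [0, 3/23) → index 0
j=1: u_1=13/120 ∈ [0, 3/23) → index 0
j=2: u_2=5/24 ∈ [3/23, 11/46) → index 2
j=3: u_3=37/120 ∈ [11/46, 8/23) → index 3
j=4: u_4=49/120 ∈ [8/23, 19/46) → index 4
j=5: u_5=61/120 ∈ [19/46, 27/46) → index 5
j=6: u_6=73/120 ∈ [27/46, 18/23) → index 6
j=7: u_7=17/24 ∈ [27/46, 18/23) → index 6
j=8: u_8=97/120 ∈ [18/23, 43/46) → index 7
j=9: u_9=109/120 ∈ [18/23, 43/46) → index 7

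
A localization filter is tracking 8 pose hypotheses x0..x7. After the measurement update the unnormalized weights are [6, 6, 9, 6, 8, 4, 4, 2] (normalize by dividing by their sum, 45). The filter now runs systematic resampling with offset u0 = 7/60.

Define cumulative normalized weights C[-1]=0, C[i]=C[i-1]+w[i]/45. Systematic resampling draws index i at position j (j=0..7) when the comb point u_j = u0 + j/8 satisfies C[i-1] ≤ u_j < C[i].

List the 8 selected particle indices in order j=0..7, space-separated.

0 1 2 3 4 4 6 7

C = [2/15, 4/15, 7/15, 3/5, 7/9, 13/15, 43/45, 1]
j=0: u_0=7/60 ∈ [0, 2/15) → index 0
j=1: u_1=29/120 ∈ [2/15, 4/15) → index 1
j=2: u_2=11/30 ∈ [4/15, 7/15) → index 2
j=3: u_3=59/120 ∈ [7/15, 3/5) → index 3
j=4: u_4=37/60 ∈ [3/5, 7/9) → index 4
j=5: u_5=89/120 ∈ [3/5, 7/9) → index 4
j=6: u_6=13/15 ∈ [13/15, 43/45) → index 6
j=7: u_7=119/120 ∈ [43/45, 1) → index 7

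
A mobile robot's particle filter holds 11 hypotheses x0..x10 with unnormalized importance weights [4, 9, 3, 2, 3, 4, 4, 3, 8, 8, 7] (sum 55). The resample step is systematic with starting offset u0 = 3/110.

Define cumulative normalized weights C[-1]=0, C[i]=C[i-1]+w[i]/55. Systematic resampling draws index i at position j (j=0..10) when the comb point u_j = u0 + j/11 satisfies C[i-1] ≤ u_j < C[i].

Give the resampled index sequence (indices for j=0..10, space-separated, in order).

0 1 1 3 5 6 7 8 9 9 10

C = [4/55, 13/55, 16/55, 18/55, 21/55, 5/11, 29/55, 32/55, 8/11, 48/55, 1]
j=0: u_0=3/110 ∈ [0, 4/55) → index 0
j=1: u_1=13/110 ∈ [4/55, 13/55) → index 1
j=2: u_2=23/110 ∈ [4/55, 13/55) → index 1
j=3: u_3=3/10 ∈ [16/55, 18/55) → index 3
j=4: u_4=43/110 ∈ [21/55, 5/11) → index 5
j=5: u_5=53/110 ∈ [5/11, 29/55) → index 6
j=6: u_6=63/110 ∈ [29/55, 32/55) → index 7
j=7: u_7=73/110 ∈ [32/55, 8/11) → index 8
j=8: u_8=83/110 ∈ [8/11, 48/55) → index 9
j=9: u_9=93/110 ∈ [8/11, 48/55) → index 9
j=10: u_10=103/110 ∈ [48/55, 1) → index 10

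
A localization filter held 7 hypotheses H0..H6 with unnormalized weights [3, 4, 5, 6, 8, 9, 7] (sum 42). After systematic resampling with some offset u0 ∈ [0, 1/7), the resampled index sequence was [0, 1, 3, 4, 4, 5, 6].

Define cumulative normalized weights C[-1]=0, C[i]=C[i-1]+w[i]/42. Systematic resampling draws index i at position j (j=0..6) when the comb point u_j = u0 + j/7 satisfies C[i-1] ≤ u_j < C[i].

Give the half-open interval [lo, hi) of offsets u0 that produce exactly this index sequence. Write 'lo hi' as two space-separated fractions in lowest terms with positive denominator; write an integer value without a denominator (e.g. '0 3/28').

C = [1/14, 1/6, 2/7, 3/7, 13/21, 5/6, 1]
j=0 picked index 0: u0 ∈ [0, 1/14)
j=1 picked index 1: u0 ∈ [-1/14, 1/42)
j=2 picked index 3: u0 ∈ [0, 1/7)
j=3 picked index 4: u0 ∈ [0, 4/21)
j=4 picked index 4: u0 ∈ [-1/7, 1/21)
j=5 picked index 5: u0 ∈ [-2/21, 5/42)
j=6 picked index 6: u0 ∈ [-1/42, 1/7)
intersection: [0, 1/42)

0 1/42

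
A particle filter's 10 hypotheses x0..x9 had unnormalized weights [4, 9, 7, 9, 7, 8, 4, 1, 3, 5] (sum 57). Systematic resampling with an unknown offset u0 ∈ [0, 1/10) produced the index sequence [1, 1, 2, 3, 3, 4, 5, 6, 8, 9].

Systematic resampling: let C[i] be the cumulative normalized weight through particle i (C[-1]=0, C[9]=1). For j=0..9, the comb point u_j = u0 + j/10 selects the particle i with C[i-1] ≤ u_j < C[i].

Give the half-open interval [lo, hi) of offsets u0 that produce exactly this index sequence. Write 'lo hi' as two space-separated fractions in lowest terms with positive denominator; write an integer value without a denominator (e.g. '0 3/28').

C = [4/57, 13/57, 20/57, 29/57, 12/19, 44/57, 16/19, 49/57, 52/57, 1]
j=0 picked index 1: u0 ∈ [4/57, 13/57)
j=1 picked index 1: u0 ∈ [-17/570, 73/570)
j=2 picked index 2: u0 ∈ [8/285, 43/285)
j=3 picked index 3: u0 ∈ [29/570, 119/570)
j=4 picked index 3: u0 ∈ [-14/285, 31/285)
j=5 picked index 4: u0 ∈ [1/114, 5/38)
j=6 picked index 5: u0 ∈ [3/95, 49/285)
j=7 picked index 6: u0 ∈ [41/570, 27/190)
j=8 picked index 8: u0 ∈ [17/285, 32/285)
j=9 picked index 9: u0 ∈ [7/570, 1/10)
intersection: [41/570, 1/10)

41/570 1/10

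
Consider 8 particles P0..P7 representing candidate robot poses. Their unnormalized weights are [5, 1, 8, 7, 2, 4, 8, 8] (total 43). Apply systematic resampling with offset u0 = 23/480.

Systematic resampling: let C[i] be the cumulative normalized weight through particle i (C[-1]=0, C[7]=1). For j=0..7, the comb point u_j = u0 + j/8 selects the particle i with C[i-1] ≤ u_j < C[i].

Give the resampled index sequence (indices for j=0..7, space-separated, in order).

C = [5/43, 6/43, 14/43, 21/43, 23/43, 27/43, 35/43, 1]
j=0: u_0=23/480 ∈ [0, 5/43) → index 0
j=1: u_1=83/480 ∈ [6/43, 14/43) → index 2
j=2: u_2=143/480 ∈ [6/43, 14/43) → index 2
j=3: u_3=203/480 ∈ [14/43, 21/43) → index 3
j=4: u_4=263/480 ∈ [23/43, 27/43) → index 5
j=5: u_5=323/480 ∈ [27/43, 35/43) → index 6
j=6: u_6=383/480 ∈ [27/43, 35/43) → index 6
j=7: u_7=443/480 ∈ [35/43, 1) → index 7

0 2 2 3 5 6 6 7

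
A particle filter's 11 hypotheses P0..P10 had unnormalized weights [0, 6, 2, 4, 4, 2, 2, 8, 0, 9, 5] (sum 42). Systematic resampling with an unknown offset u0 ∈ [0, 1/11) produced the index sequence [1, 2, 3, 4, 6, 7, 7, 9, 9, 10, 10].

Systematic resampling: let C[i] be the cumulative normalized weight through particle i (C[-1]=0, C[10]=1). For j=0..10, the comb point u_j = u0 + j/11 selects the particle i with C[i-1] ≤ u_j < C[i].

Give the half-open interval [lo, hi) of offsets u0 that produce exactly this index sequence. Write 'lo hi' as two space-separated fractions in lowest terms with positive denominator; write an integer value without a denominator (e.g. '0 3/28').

C = [0, 1/7, 4/21, 2/7, 8/21, 3/7, 10/21, 2/3, 2/3, 37/42, 1]
j=0 picked index 1: u0 ∈ [0, 1/7)
j=1 picked index 2: u0 ∈ [4/77, 23/231)
j=2 picked index 3: u0 ∈ [2/231, 8/77)
j=3 picked index 4: u0 ∈ [1/77, 25/231)
j=4 picked index 6: u0 ∈ [5/77, 26/231)
j=5 picked index 7: u0 ∈ [5/231, 7/33)
j=6 picked index 7: u0 ∈ [-16/231, 4/33)
j=7 picked index 9: u0 ∈ [1/33, 113/462)
j=8 picked index 9: u0 ∈ [-2/33, 71/462)
j=9 picked index 10: u0 ∈ [29/462, 2/11)
j=10 picked index 10: u0 ∈ [-13/462, 1/11)
intersection: [5/77, 1/11)

5/77 1/11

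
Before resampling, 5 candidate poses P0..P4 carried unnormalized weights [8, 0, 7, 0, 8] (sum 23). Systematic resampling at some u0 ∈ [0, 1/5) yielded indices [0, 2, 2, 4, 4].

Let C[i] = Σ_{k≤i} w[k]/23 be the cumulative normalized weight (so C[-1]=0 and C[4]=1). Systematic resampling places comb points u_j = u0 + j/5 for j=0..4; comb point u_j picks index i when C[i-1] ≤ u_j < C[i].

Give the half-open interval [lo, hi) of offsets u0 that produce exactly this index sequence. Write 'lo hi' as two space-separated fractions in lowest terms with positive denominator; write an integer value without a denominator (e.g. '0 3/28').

C = [8/23, 8/23, 15/23, 15/23, 1]
j=0 picked index 0: u0 ∈ [0, 8/23)
j=1 picked index 2: u0 ∈ [17/115, 52/115)
j=2 picked index 2: u0 ∈ [-6/115, 29/115)
j=3 picked index 4: u0 ∈ [6/115, 2/5)
j=4 picked index 4: u0 ∈ [-17/115, 1/5)
intersection: [17/115, 1/5)

17/115 1/5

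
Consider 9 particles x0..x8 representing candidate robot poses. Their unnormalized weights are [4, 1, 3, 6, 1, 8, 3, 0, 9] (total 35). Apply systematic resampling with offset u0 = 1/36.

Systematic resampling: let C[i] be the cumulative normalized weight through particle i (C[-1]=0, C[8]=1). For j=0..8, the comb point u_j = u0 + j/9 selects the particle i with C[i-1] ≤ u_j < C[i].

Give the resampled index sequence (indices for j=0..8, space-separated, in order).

0 1 3 3 5 5 6 8 8

C = [4/35, 1/7, 8/35, 2/5, 3/7, 23/35, 26/35, 26/35, 1]
j=0: u_0=1/36 ∈ [0, 4/35) → index 0
j=1: u_1=5/36 ∈ [4/35, 1/7) → index 1
j=2: u_2=1/4 ∈ [8/35, 2/5) → index 3
j=3: u_3=13/36 ∈ [8/35, 2/5) → index 3
j=4: u_4=17/36 ∈ [3/7, 23/35) → index 5
j=5: u_5=7/12 ∈ [3/7, 23/35) → index 5
j=6: u_6=25/36 ∈ [23/35, 26/35) → index 6
j=7: u_7=29/36 ∈ [26/35, 1) → index 8
j=8: u_8=11/12 ∈ [26/35, 1) → index 8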